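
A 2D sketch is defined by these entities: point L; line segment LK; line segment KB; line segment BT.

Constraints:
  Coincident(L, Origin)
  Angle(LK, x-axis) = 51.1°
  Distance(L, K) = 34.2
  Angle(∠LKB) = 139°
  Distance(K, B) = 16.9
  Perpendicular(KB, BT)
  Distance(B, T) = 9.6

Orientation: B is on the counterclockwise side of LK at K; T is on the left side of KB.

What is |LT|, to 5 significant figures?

44.599

L is at the origin; LK runs at 51.1° with length 34.2, so K = 34.2·(cos 51.1°, sin 51.1°) = (21.476, 26.616). ∠LKB = 139.0°, so KB runs at 51.1° + (180° − 139.0°) = 92.100° from the x-axis; with |KB| = 16.9, B = K + 16.9·(cos 92.100°, sin 92.100°) = (20.857, 43.505). KB ⟂ BT; with |BT| = 9.6 on the left of KB, T = B + 9.6·(-0.99933, -0.036644) = (11.264, 43.153). Then |LT| = |T − L| = 44.599.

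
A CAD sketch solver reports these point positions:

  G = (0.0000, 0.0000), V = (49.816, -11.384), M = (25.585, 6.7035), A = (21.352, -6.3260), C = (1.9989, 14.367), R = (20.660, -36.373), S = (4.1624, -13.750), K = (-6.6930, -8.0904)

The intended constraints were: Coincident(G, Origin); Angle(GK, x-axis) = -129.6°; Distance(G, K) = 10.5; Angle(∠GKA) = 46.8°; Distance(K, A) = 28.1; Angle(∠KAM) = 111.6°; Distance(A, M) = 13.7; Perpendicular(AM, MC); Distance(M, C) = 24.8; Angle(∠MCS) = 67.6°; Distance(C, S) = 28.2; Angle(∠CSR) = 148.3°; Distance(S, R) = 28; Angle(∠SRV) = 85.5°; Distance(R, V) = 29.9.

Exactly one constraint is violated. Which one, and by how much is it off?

Distance(R, V) = 29.9 — off by 8.50.

G = (0.00, 0.00) ✓; GK at -129.6° ✓; |GK| = 10.50 ✓; ∠GKA = 46.80° ✓; |KA| = 28.10 ✓; ∠KAM = 111.6° ✓; |AM| = 13.70 ✓; ∠(AM, MC) = 90.00° ✓; |MC| = 24.80 ✓; ∠MCS = 67.60° ✓; |CS| = 28.20 ✓; ∠CSR = 148.3° ✓; |SR| = 28.00 ✓; ∠SRV = 85.50° ✓; |RV| = 38.40 ✗.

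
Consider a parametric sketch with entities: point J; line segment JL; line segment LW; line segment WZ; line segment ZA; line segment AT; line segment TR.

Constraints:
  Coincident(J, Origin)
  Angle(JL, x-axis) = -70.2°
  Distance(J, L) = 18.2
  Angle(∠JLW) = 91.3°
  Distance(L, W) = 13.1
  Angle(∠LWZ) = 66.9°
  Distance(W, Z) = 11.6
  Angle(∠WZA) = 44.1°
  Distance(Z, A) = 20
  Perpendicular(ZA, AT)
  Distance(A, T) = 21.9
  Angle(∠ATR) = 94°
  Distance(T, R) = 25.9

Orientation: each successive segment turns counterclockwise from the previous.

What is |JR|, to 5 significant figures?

34.829

J is at the origin; JL runs at -70.2° with length 18.2, so L = (6.1650, -17.124). ∠JLW = 91.3° gives LW at 18.500° from the x-axis; with |LW| = 13.1, W = (18.588, -12.967). ∠LWZ = 66.9° gives WZ at 131.60° from the x-axis; with |WZ| = 11.6, Z = (10.887, -4.2929). ∠WZA = 44.1° gives ZA at -92.500° from the x-axis; with |ZA| = 20.0, A = (10.014, -24.274). ZA is perpendicular to AT, so AT runs at -2.5000°; with |AT| = 21.9, T = (31.893, -25.229). ∠ATR = 94.0° gives TR at 83.500° from the x-axis; with |TR| = 25.9, R = (34.825, 0.50440). Then |JR| = |R − J| = 34.829.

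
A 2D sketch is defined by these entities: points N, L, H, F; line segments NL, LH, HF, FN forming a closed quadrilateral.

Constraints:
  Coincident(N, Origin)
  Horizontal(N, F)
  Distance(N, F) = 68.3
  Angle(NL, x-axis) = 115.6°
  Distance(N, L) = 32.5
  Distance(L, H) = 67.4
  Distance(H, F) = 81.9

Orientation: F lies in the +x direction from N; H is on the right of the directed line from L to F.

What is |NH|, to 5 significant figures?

37.695

N is at the origin; N and F share the same y with |NF| = 68.3 and F in +x, so F = (68.3, 0). NL runs at 115.6° with |NL| = 32.5, so L = (-14.043, 29.310). H is determined by |LH| = 67.4 and |HF| = 81.9 together: it lies at the intersection of circle(L, 67.4) and circle(F, 81.9). With |LF| = 87.404, the foot of the radical line on LF is 31.318 from L and the perpendicular offset is √(67.4² − 31.318²) = 59.682. Taking the right-of-LF solution: H = (-4.5521, -37.419).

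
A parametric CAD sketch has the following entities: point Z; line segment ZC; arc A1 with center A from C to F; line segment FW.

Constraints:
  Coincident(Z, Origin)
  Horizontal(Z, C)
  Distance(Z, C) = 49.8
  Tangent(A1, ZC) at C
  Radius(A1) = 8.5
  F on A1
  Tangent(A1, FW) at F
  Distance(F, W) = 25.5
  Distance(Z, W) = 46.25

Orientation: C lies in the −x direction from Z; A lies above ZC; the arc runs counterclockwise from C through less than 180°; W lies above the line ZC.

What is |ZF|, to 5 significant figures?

42.082

Checks: |AF| = 8.500 ✓; ∠(AF, FW) = 90.00° ✓; |FW| = 25.50 ✓; |ZW| = 46.25 ✓.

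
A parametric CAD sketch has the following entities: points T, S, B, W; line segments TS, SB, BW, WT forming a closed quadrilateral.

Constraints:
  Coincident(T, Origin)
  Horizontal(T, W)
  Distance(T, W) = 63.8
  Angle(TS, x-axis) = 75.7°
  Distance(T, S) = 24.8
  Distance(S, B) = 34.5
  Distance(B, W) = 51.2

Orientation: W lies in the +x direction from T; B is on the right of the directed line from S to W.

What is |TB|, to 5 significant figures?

16.621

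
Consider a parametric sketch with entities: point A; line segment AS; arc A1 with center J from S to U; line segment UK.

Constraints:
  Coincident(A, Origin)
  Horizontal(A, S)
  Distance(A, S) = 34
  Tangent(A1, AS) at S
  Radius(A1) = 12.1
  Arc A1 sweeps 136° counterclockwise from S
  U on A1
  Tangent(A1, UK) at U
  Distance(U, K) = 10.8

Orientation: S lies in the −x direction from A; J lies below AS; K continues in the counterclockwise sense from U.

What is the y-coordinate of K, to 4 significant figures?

-28.31

On A1, S sits at bearing 90° from J; a 136° counterclockwise sweep puts U at bearing 226°, so U = J + 12.1·(cos 226°, sin 226°) = (-42.41, -20.80). The tangent condition forces JU to be normal to UK, so UK runs along (−sin 226°, cos 226°); with |UK| = 10.8, K = (-34.64, -28.31). So K.y = -28.31.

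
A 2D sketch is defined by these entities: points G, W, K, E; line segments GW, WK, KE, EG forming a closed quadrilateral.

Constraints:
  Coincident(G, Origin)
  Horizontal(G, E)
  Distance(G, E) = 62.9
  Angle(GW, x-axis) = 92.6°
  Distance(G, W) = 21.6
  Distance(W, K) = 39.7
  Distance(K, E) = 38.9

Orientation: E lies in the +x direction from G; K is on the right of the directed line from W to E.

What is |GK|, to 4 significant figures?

26.35

G is at the origin; G and E share the same y with |GE| = 62.9 and E in +x, so E = (62.9, 0). GW runs at 92.6° with |GW| = 21.6, so W = (-0.9798, 21.58). K is determined by |WK| = 39.7 and |KE| = 38.9 together: it lies at the intersection of circle(W, 39.7) and circle(E, 38.9). With |WE| = 67.43, the foot of the radical line on WE is 34.18 from W and the perpendicular offset is √(39.7² − 34.18²) = 20.20. Taking the right-of-WE solution: K = (24.94, -8.494).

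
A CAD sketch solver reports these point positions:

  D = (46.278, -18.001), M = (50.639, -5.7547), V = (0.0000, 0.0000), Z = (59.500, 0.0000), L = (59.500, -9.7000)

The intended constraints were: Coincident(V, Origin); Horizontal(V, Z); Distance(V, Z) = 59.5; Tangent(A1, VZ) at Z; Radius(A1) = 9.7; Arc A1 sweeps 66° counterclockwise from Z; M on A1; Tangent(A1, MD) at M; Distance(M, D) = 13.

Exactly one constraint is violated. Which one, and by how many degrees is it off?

Tangent(A1, MD) at M — off by 4.40°.

V = (0.00, 0.00) ✓; V.y = 0.00, Z.y = 0.00 ✓; |VZ| = 59.50 ✓; ∠(LZ, ZV) = 90.00° ✓; |LZ| = 9.700 ✓; bearing(L→M) − bearing(L→Z) = 66.00° ✓; |LM| = 9.700 ✓; ∠(LM, MD) = 85.60° ✗; |MD| = 13.00 ✓.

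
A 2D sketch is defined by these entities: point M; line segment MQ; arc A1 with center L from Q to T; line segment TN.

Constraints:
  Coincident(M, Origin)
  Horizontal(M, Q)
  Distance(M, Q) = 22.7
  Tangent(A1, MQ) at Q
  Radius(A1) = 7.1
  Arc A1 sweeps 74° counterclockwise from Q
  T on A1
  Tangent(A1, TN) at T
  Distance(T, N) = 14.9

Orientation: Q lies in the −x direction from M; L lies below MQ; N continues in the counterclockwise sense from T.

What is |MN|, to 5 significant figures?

38.859

M is at the origin; M and Q share the same y with |MQ| = 22.7 and Q on the −x side, so Q = (-22.700, 0.0000). The tangent condition forces LQ to be normal to MQ, so L = Q + (0, -7.1) = (-22.700, -7.1000). On A1, Q sits at bearing 90° from L; a 74° counterclockwise sweep puts T at bearing 164°, so T = L + 7.1·(cos 164°, sin 164°) = (-29.525, -5.1430). A1 meets TN tangentially, so LT is at right angles to TN, so TN runs along (−sin 164°, cos 164°); with |TN| = 14.9, N = (-33.632, -19.466). Then |MN| = |N − M| = 38.859.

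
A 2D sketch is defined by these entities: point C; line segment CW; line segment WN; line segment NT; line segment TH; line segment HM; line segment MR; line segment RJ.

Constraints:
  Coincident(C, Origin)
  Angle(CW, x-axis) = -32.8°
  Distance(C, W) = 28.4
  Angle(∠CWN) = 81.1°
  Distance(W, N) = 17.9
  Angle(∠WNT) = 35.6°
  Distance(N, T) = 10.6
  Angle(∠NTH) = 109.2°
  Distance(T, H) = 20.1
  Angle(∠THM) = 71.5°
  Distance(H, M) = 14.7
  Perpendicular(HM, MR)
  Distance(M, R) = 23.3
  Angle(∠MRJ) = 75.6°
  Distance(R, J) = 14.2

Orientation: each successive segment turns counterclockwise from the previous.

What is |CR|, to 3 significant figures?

27.3

C is at the origin; CW runs at -32.8° with length 28.4, so W = (23.9, -15.4). ∠CWN = 81.1° gives WN at 66.1° from the x-axis; with |WN| = 17.9, N = (31.1, 0.981). ∠WNT = 35.6° gives NT at -150° from the x-axis; with |NT| = 10.6, T = (22.0, -4.40). ∠NTH = 109.2° gives TH at -78.7° from the x-axis; with |TH| = 20.1, H = (25.9, -24.1). ∠THM = 71.5° gives HM at 29.8° from the x-axis; with |HM| = 14.7, M = (38.7, -16.8). HM ⟂ MR, so MR runs at 120°; with |MR| = 23.3, R = (27.1, 3.41). Then |CR| = |R − C| = 27.3.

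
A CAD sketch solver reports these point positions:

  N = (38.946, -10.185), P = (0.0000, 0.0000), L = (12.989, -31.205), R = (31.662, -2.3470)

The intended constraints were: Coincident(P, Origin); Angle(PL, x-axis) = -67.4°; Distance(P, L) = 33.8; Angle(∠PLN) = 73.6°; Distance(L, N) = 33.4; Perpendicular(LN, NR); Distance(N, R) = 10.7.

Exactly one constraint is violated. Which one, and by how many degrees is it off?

Perpendicular(LN, NR) — off by 3.90°.

P = (0.00, 0.00) ✓; PL at -67.40° ✓; |PL| = 33.80 ✓; ∠PLN = 73.60° ✓; |LN| = 33.40 ✓; ∠(LN, NR) = 93.90° ✗; |NR| = 10.70 ✓.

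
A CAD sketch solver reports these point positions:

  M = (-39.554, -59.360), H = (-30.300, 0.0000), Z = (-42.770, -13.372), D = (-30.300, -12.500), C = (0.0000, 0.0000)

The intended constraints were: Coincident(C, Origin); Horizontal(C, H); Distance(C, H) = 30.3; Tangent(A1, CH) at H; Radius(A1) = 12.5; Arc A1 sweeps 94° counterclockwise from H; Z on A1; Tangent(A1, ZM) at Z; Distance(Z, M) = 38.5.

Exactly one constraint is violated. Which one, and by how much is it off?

Distance(Z, M) = 38.5 — off by 7.60.

C = (0.00, 0.00) ✓; C.y = 0.00, H.y = 0.00 ✓; |CH| = 30.30 ✓; ∠(DH, HC) = 90.00° ✓; |DH| = 12.50 ✓; bearing(D→Z) − bearing(D→H) = 94.00° ✓; |DZ| = 12.50 ✓; ∠(DZ, ZM) = 90.00° ✓; |ZM| = 46.10 ✗.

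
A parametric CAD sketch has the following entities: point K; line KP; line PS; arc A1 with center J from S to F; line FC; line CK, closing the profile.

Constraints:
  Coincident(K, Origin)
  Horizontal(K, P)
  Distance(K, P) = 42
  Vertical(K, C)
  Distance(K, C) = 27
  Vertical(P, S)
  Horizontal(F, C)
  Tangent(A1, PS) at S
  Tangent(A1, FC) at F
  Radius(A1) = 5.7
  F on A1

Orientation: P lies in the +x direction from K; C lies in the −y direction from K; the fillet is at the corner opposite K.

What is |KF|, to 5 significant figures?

45.240

K is at the origin; K and P share the same y with |KP| = 42.0 and P on the +x side, so P = (42.000, 0.0000). K and C share the same x with |KC| = 27.0 and C on the −y side, so C = (0.0000, -27.000). The virtual corner opposite K is at (42.000, -27.000). The tangent condition forces JS to be normal to PS and the tangent condition forces JF to be normal to FC, with radius 5.7, so the center J sits 5.7 in from both sides at J = (36.300, -21.300). That places the tangent points at S = (42.000, -21.300) on PS and F = (36.300, -27.000) on FC. Then |KF| = |F − K| = 45.240.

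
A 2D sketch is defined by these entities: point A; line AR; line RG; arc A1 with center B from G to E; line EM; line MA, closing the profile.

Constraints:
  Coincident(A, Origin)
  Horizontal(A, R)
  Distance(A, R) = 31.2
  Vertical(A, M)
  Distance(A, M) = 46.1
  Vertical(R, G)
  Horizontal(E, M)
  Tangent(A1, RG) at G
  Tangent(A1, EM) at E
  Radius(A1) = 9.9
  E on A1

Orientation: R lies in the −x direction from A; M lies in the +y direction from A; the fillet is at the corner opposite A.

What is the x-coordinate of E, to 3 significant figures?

-21.3

The virtual corner opposite A is at (-31.2, 46.1). A1 meets RG tangentially, so BG is at right angles to RG and the tangent condition forces BE to be normal to EM, with radius 9.9, so the center B sits 9.9 in from both sides at B = (-21.3, 36.2). That places the tangent points at G = (-31.2, 36.2) on RG and E = (-21.3, 46.1) on EM. So E.x = -21.3.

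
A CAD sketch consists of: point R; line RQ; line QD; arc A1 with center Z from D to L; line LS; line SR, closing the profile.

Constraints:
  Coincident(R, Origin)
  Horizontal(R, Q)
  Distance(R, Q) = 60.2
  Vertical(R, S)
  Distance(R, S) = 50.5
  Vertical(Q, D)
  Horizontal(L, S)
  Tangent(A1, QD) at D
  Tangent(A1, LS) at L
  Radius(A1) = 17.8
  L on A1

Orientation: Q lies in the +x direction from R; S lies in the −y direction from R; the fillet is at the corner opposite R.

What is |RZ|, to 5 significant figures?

53.545

R is at the origin; R and Q share the same y with |RQ| = 60.2 and Q on the +x side, so Q = (60.200, 0.0000). R and S share the same x with |RS| = 50.5 and S on the −y side, so S = (0.0000, -50.500). The virtual corner opposite R is at (60.200, -50.500). Since A1 is tangent to QD there, ZD ⟂ QD and A1 meets LS tangentially, so ZL is at right angles to LS, with radius 17.8, so the center Z sits 17.8 in from both sides at Z = (42.400, -32.700). Then |RZ| = |Z − R| = 53.545.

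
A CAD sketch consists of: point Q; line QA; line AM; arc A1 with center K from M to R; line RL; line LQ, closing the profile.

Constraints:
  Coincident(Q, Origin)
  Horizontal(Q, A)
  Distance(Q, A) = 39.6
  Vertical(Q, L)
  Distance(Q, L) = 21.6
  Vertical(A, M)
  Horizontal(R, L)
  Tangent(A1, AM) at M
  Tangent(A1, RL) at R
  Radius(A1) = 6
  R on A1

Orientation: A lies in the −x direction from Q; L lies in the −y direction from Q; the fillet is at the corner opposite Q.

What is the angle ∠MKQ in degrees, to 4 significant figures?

155.1°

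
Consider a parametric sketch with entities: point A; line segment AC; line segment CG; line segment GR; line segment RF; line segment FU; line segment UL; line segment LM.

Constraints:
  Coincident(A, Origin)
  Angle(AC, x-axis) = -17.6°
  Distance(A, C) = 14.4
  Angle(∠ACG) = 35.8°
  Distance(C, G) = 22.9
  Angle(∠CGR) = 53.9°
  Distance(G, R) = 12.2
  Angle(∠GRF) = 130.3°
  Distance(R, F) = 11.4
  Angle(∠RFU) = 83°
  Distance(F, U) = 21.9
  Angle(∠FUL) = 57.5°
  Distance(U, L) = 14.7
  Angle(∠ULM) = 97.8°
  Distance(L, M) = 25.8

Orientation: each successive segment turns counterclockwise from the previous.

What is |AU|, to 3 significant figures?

20.6

A is at the origin; AC runs at -17.6° with length 14.4, so C = (13.7, -4.35). ∠ACG = 35.8° gives CG at 127° from the x-axis; with |CG| = 22.9, G = (0.0724, 14.0). ∠CGR = 53.9° gives GR at -107° from the x-axis; with |GR| = 12.2, R = (-3.56, 2.38). ∠GRF = 130.3° gives RF at -57.6° from the x-axis; with |RF| = 11.4, F = (2.55, -7.24). ∠RFU = 83.0° gives FU at 39.4° from the x-axis; with |FU| = 21.9, U = (19.5, 6.66). Then |AU| = |U − A| = 20.6.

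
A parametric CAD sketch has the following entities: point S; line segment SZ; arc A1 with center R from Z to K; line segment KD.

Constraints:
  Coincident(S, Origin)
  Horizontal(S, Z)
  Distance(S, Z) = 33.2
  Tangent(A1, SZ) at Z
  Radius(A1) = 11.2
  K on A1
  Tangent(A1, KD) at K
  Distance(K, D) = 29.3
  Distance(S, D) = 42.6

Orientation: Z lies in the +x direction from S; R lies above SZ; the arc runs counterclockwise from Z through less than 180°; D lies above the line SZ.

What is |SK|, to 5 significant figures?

44.984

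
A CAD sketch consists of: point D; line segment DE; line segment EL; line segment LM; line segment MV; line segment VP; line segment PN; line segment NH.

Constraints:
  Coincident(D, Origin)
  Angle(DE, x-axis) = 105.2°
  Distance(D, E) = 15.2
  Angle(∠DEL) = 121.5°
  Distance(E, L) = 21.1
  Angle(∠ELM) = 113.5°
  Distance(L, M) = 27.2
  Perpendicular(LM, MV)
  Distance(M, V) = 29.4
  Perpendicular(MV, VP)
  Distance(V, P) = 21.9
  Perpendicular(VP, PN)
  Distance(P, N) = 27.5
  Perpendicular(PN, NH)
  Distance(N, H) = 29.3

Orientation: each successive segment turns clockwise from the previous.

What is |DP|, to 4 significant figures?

5.542

LM ⟂ MV, so MV runs at -109.8°; with |MV| = 29.4, V = (26.12, -6.851). The perpendicularity gives VP at right angles to MV, so VP runs at 160.2°; with |VP| = 21.9, P = (5.513, 0.5671). Then |DP| = |P − D| = 5.542.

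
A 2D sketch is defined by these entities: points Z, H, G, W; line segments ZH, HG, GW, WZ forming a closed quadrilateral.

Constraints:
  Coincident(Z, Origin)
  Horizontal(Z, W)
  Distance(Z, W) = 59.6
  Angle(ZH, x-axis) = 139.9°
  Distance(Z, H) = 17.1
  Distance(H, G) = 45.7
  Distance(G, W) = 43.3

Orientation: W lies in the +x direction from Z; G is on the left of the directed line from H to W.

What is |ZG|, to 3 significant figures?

41.4

Checks: |HG| = 45.70 ✓; |GW| = 43.30 ✓.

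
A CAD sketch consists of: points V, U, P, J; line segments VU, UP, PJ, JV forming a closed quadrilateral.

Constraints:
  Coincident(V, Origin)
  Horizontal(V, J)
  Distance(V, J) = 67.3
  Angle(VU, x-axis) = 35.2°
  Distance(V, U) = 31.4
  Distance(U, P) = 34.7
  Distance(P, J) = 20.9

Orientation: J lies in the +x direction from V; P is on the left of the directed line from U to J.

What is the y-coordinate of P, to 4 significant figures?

19.70

V is at the origin; VJ is horizontal with |VJ| = 67.3 and J in +x, so J = (67.3, 0). VU runs at 35.2° with |VU| = 31.4, so U = (25.66, 18.10). P is determined by |UP| = 34.7 and |PJ| = 20.9 together: it lies at the intersection of circle(U, 34.7) and circle(J, 20.9). With |UJ| = 45.41, the foot of the radical line on UJ is 31.15 from U and the perpendicular offset is √(34.7² − 31.15²) = 15.29. Taking the left-of-UJ solution: P = (60.32, 19.70).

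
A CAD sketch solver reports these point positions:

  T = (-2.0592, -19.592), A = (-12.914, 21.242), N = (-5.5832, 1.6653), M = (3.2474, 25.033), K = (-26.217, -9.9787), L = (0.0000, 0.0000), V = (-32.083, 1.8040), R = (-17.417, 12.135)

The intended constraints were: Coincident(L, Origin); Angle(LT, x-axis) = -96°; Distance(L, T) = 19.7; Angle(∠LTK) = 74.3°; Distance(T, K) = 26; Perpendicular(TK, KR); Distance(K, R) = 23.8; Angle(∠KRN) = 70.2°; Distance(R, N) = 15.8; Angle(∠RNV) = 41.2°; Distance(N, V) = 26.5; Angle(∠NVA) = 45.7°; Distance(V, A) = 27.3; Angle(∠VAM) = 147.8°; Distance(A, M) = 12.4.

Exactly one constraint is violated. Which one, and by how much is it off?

Distance(A, M) = 12.4 — off by 4.20.

L = (0.00, 0.00) ✓; LT at -96.00° ✓; |LT| = 19.70 ✓; ∠LTK = 74.30° ✓; |TK| = 26.00 ✓; ∠(TK, KR) = 90.00° ✓; |KR| = 23.80 ✓; ∠KRN = 70.20° ✓; |RN| = 15.80 ✓; ∠RNV = 41.20° ✓; |NV| = 26.50 ✓; ∠NVA = 45.70° ✓; |VA| = 27.30 ✓; ∠VAM = 147.8° ✓; |AM| = 16.60 ✗.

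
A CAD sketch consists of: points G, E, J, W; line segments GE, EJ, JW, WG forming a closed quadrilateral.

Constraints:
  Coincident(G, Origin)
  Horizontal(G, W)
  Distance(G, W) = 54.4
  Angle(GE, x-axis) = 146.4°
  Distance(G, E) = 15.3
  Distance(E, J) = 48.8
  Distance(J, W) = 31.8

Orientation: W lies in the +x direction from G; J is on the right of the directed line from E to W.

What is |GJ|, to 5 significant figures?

33.502

Checks: |EJ| = 48.80 ✓; |JW| = 31.80 ✓.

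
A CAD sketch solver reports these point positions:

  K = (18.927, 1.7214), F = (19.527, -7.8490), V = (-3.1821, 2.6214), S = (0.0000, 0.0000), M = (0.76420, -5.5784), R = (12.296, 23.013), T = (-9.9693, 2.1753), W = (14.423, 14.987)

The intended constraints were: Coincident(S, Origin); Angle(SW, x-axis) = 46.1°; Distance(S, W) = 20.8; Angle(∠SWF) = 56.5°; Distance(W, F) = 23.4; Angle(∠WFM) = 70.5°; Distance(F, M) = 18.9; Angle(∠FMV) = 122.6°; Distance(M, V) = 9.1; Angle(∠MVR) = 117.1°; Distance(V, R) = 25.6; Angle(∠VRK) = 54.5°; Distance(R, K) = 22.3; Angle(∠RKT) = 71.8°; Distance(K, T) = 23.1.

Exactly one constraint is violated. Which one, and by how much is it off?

Distance(K, T) = 23.1 — off by 5.80.

S = (0.00, 0.00) ✓; SW at 46.10° ✓; |SW| = 20.80 ✓; ∠SWF = 56.50° ✓; |WF| = 23.40 ✓; ∠WFM = 70.50° ✓; |FM| = 18.90 ✓; ∠FMV = 122.6° ✓; |MV| = 9.100 ✓; ∠MVR = 117.1° ✓; |VR| = 25.60 ✓; ∠VRK = 54.50° ✓; |RK| = 22.30 ✓; ∠RKT = 71.80° ✓; |KT| = 28.90 ✗.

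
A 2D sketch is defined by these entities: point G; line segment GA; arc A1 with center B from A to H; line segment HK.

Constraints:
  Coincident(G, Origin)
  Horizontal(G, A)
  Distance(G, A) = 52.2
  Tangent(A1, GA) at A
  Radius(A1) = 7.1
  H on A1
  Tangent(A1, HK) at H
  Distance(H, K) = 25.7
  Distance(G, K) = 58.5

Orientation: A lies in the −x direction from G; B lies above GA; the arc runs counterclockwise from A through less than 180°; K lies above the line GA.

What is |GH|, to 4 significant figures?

45.83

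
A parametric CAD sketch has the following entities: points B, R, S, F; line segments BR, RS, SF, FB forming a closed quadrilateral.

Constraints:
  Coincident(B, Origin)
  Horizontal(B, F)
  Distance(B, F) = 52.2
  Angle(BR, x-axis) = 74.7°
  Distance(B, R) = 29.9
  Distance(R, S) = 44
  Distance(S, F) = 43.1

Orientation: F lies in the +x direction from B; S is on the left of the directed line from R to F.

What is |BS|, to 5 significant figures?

65.613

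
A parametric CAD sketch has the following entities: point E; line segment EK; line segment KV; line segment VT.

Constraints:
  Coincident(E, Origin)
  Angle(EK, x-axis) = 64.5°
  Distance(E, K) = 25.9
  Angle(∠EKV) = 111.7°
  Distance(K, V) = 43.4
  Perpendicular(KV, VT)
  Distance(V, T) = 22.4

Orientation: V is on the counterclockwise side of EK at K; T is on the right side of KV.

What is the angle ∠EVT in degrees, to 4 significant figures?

114.4°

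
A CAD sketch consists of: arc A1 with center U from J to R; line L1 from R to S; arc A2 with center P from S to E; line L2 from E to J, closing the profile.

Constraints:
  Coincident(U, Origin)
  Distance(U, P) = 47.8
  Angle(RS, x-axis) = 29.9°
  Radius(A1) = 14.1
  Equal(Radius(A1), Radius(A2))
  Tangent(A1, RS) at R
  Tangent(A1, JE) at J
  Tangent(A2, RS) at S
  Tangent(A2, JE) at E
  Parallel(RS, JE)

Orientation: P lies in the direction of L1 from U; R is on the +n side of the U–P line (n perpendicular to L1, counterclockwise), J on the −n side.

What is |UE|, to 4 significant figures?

49.84

The slot axis is L1's direction at 29.9°, so u = (cos 29.9°, sin 29.9°) = (0.8669, 0.4985) and n = (−sin 29.9°, cos 29.9°) = (-0.4985, 0.8669). U is at the origin and P lies 47.8 along u from U, so P = 47.8·u = (41.44, 23.83). Tangency of A1 to both parallel lines with radius 14.1 puts R and J at U ± 14.1·n: R = (-7.029, 12.22), J = (7.029, -12.22). Equal radii place S and E the same way about P: S = P + 14.1·n = (34.41, 36.05), E = P − 14.1·n = (48.47, 11.60). Then |UE| = |E − U| = 49.84.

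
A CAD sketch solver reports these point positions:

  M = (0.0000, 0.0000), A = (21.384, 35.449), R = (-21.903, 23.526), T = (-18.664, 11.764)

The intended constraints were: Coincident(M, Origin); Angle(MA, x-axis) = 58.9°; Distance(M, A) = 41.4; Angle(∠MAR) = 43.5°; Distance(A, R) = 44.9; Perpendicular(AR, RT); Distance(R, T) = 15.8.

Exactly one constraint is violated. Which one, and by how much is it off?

Distance(R, T) = 15.8 — off by 3.60.

M = (0.00, 0.00) ✓; MA at 58.90° ✓; |MA| = 41.40 ✓; ∠MAR = 43.50° ✓; |AR| = 44.90 ✓; ∠(AR, RT) = 90.00° ✓; |RT| = 12.20 ✗.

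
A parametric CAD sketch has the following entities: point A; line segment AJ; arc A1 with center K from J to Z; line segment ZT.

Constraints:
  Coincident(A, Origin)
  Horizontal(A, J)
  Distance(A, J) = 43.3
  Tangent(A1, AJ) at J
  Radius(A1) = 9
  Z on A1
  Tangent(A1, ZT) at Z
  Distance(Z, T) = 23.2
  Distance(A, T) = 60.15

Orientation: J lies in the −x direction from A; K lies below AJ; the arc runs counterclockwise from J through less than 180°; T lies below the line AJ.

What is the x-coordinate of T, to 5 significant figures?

-50.384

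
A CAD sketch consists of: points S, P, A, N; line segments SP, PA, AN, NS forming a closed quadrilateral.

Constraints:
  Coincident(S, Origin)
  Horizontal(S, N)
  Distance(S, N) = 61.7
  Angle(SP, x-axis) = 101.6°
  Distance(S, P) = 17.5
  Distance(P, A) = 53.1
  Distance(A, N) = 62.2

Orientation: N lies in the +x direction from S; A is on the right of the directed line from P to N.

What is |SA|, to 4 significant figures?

35.63

S is at the origin; SN is horizontal with |SN| = 61.7 and N in +x, so N = (61.7, 0). SP runs at 101.6° with |SP| = 17.5, so P = (-3.519, 17.14). A is determined by |PA| = 53.1 and |AN| = 62.2 together: it lies at the intersection of circle(P, 53.1) and circle(N, 62.2). With |PN| = 67.43, the foot of the radical line on PN is 25.94 from P and the perpendicular offset is √(53.1² − 25.94²) = 46.33. Taking the right-of-PN solution: A = (9.788, -34.26).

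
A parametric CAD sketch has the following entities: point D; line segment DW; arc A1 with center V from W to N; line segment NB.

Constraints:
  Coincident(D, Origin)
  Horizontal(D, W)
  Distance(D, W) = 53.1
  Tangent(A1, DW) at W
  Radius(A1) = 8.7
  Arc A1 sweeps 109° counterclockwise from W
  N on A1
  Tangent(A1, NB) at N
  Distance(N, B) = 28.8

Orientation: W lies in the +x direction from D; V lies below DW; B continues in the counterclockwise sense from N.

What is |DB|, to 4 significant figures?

66.68

D is at the origin; D and W share the same y with |DW| = 53.1 and W on the +x side, so W = (53.10, 0.000). The tangent condition forces VW to be normal to DW, so V = W + (0, -8.7) = (53.10, -8.700). On A1, W sits at bearing 90° from V; a 109° counterclockwise sweep puts N at bearing 199°, so N = V + 8.7·(cos 199°, sin 199°) = (44.87, -11.53). The tangent condition forces VN to be normal to NB, so NB runs along (−sin 199°, cos 199°); with |NB| = 28.8, B = (54.25, -38.76). Then |DB| = |B − D| = 66.68.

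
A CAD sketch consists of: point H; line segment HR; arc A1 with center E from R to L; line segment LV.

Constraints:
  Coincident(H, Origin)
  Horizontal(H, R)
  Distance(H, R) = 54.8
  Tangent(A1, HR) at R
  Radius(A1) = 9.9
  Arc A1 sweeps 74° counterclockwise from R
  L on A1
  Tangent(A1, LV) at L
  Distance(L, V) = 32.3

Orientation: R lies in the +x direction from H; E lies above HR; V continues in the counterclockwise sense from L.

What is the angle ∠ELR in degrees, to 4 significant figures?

53.00°

H is at the origin; HR is horizontal with |HR| = 54.8 and R on the +x side, so R = (54.80, 0.000). Since A1 is tangent to HR there, ER ⟂ HR, so E = R + (0, 9.9) = (54.80, 9.900). On A1, R sits at bearing -90° from E; a 74° counterclockwise sweep puts L at bearing -16°, so L = E + 9.9·(cos -16°, sin -16°) = (64.32, 7.171). Then cos ∠ELR = LE·LR / (|LE||LR|), giving 53.00°.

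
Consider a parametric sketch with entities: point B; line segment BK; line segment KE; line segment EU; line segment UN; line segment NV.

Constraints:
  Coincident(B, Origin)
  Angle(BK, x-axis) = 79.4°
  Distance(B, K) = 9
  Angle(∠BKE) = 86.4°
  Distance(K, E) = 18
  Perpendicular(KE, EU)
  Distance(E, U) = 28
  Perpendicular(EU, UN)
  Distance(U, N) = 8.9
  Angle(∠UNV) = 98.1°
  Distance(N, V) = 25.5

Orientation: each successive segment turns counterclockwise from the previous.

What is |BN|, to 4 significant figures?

20.85

B is at the origin; BK runs at 79.4° with length 9.0, so K = (1.656, 8.846). ∠BKE = 86.4° gives KE at 173.0° from the x-axis; with |KE| = 18.0, E = (-16.21, 11.04). KE ⟂ EU, so EU runs at -97.00°; with |EU| = 28.0, U = (-19.62, -16.75). EU is perpendicular to UN, so UN runs at -7.000°; with |UN| = 8.9, N = (-10.79, -17.84). Then |BN| = |N − B| = 20.85.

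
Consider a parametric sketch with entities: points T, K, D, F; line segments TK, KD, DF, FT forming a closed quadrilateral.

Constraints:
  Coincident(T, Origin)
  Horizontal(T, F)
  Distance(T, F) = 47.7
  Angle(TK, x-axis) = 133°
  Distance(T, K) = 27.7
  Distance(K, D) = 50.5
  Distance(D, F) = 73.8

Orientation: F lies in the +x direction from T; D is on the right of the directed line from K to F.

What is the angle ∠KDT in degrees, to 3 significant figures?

32.2°

Checks: |TF| = 47.70 ✓; |TK| = 27.70 ✓; |KD| = 50.50 ✓; |DF| = 73.80 ✓.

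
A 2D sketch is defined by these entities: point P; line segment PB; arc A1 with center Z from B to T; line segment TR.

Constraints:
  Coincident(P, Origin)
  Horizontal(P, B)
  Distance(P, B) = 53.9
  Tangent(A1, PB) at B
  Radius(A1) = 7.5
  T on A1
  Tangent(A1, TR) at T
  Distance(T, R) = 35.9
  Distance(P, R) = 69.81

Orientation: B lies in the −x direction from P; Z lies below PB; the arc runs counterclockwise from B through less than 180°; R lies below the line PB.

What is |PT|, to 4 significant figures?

61.91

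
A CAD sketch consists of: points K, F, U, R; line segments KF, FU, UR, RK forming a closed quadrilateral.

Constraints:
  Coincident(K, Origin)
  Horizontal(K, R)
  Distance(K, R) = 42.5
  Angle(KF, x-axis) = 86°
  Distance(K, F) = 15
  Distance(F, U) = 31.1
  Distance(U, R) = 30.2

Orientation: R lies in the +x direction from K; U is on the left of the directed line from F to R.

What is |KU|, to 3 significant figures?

40.3

K is at the origin; K and R share the same y with |KR| = 42.5 and R in +x, so R = (42.5, 0). KF runs at 86.0° with |KF| = 15.0, so F = (1.05, 15.0). U is determined by |FU| = 31.1 and |UR| = 30.2 together: it lies at the intersection of circle(F, 31.1) and circle(R, 30.2). With |FR| = 44.1, the foot of the radical line on FR is 22.7 from F and the perpendicular offset is √(31.1² − 22.7²) = 21.3. Taking the left-of-FR solution: U = (29.6, 27.3).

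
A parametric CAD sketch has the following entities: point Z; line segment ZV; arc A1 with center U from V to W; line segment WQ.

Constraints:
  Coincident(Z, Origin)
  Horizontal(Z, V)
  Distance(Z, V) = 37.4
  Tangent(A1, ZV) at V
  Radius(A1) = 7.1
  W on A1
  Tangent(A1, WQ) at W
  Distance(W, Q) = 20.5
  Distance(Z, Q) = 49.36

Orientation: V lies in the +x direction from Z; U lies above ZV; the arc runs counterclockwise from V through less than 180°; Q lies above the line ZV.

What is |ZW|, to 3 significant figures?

45.2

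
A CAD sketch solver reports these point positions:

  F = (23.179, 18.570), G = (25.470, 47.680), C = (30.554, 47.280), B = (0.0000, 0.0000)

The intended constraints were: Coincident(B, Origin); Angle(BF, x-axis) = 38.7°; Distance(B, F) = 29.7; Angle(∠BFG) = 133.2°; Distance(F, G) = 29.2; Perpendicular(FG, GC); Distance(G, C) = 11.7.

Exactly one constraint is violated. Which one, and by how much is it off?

Distance(G, C) = 11.7 — off by 6.60.

B = (0.00, 0.00) ✓; BF at 38.70° ✓; |BF| = 29.70 ✓; ∠BFG = 133.2° ✓; |FG| = 29.20 ✓; ∠(FG, GC) = 90.00° ✓; |GC| = 5.100 ✗.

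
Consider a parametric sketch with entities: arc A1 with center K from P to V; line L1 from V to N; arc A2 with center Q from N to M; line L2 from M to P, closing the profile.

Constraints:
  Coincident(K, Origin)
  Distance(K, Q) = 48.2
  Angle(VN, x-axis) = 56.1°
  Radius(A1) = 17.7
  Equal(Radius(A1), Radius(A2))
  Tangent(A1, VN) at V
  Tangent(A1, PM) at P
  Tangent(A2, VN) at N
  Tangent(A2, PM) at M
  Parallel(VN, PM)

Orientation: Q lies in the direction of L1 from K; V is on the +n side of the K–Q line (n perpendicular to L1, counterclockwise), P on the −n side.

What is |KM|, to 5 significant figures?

51.347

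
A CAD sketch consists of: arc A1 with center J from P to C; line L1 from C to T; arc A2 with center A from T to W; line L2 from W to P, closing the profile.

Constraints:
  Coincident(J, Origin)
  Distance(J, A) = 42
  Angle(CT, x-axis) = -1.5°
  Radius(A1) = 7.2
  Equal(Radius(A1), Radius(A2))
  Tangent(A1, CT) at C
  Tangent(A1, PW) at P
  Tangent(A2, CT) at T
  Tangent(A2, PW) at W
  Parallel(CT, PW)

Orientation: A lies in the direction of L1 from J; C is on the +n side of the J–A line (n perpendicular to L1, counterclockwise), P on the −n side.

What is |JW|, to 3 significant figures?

42.6

Tangency of A1 to both parallel lines with radius 7.2 puts C and P at J ± 7.2·n: C = (0.188, 7.20), P = (-0.188, -7.20). Equal radii place T and W the same way about A: T = A + 7.2·n = (42.2, 6.10), W = A − 7.2·n = (41.8, -8.30). Then |JW| = |W − J| = 42.6.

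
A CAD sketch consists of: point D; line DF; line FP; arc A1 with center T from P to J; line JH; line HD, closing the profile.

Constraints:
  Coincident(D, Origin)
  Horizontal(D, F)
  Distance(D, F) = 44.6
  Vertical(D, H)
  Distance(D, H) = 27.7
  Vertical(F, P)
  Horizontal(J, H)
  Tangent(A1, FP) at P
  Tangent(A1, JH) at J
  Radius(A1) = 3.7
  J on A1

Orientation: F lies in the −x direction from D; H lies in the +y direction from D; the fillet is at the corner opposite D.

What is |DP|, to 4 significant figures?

50.65

D is at the origin; D and F share the same y with |DF| = 44.6 and F on the −x side, so F = (-44.60, 0.000). DH is vertical with |DH| = 27.7 and H on the +y side, so H = (0.000, 27.70). The virtual corner opposite D is at (-44.60, 27.70). Since A1 is tangent to FP there, TP ⟂ FP and since A1 is tangent to JH there, TJ ⟂ JH, with radius 3.7, so the center T sits 3.7 in from both sides at T = (-40.90, 24.00). That places the tangent points at P = (-44.60, 24.00) on FP and J = (-40.90, 27.70) on JH. Then |DP| = |P − D| = 50.65.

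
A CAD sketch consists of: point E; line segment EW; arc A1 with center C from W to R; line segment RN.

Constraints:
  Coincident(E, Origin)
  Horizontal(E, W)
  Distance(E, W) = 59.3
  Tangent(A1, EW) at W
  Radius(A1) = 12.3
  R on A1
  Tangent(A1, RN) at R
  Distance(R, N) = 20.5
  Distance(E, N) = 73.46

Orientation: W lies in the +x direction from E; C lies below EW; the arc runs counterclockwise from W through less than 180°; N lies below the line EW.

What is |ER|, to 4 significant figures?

54.35

Checks: |CW| = 12.30 ✓; |CR| = 12.30 ✓; ∠(CR, RN) = 90.00° ✓; |RN| = 20.50 ✓; |EN| = 73.46 ✓.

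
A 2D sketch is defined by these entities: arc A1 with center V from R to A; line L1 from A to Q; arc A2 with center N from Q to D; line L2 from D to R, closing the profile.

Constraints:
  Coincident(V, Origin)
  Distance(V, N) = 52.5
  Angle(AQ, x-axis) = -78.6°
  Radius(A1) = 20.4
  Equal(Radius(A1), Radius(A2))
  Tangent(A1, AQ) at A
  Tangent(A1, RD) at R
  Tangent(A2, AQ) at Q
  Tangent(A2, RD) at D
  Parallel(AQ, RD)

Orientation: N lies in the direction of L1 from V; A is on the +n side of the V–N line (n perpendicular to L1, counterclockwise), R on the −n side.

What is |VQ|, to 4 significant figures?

56.32

Tangency of A1 to both parallel lines with radius 20.4 puts A and R at V ± 20.4·n: A = (20.00, 4.032), R = (-20.00, -4.032). Equal radii place Q and D the same way about N: Q = N + 20.4·n = (30.37, -47.43), D = N − 20.4·n = (-9.621, -55.50). Then |VQ| = |Q − V| = 56.32.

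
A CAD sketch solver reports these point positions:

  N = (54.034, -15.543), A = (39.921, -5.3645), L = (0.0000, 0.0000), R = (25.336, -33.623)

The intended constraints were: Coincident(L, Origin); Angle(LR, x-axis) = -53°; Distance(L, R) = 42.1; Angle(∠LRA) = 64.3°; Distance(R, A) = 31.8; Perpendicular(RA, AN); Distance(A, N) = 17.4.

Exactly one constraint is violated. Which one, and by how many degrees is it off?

Perpendicular(RA, AN) — off by 8.50°.

L = (0.00, 0.00) ✓; LR at -53.00° ✓; |LR| = 42.10 ✓; ∠LRA = 64.30° ✓; |RA| = 31.80 ✓; ∠(RA, AN) = 98.50° ✗; |AN| = 17.40 ✓.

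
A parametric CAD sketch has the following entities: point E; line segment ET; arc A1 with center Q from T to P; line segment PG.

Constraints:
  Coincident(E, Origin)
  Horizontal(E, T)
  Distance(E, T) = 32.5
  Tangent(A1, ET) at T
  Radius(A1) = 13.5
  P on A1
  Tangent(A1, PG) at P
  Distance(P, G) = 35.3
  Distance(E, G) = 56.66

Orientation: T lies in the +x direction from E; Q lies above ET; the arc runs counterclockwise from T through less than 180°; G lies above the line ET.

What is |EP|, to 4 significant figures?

48.57

E is at the origin; E and T share the same y with |ET| = 32.5 and T on the +x side, so T = (32.50, 0.000). A1 meets ET tangentially, so QT is at right angles to ET, so Q = T + (0, 13.5) = (32.50, 13.50). Since QP ⟂ PG (tangency), |QG| = √(13.5² + 35.3²) = 37.79 regardless of where P sits on A1. So G lies on both circle(E, 56.66) and circle(Q, 37.79); the above-ET intersection is G = (25.44, 50.63). P is the foot of the tangent from G: P = (43.99, 20.59).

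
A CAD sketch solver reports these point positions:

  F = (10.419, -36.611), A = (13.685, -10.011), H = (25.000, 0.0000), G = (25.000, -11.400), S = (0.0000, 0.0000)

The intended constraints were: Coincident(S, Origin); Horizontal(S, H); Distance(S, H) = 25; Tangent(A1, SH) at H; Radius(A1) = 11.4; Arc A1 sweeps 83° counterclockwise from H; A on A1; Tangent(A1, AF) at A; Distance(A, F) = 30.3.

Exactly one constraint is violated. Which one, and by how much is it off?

Distance(A, F) = 30.3 — off by 3.50.

S = (0.00, 0.00) ✓; S.y = 0.00, H.y = 0.00 ✓; |SH| = 25.00 ✓; ∠(GH, HS) = 90.00° ✓; |GH| = 11.40 ✓; bearing(G→A) − bearing(G→H) = 83.00° ✓; |GA| = 11.40 ✓; ∠(GA, AF) = 90.00° ✓; |AF| = 26.80 ✗.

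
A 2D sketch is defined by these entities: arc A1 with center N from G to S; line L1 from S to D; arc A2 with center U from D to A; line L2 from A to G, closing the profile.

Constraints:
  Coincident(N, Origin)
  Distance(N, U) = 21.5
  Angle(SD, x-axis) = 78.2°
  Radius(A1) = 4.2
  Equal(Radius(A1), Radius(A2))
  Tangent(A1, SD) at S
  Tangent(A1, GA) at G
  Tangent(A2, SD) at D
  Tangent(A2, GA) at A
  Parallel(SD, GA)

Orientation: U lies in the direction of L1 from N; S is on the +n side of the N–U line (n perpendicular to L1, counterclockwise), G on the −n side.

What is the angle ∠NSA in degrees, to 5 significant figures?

68.660°

The slot axis is L1's direction at 78.2°, so u = (cos 78.2°, sin 78.2°) = (0.20450, 0.97887) and n = (−sin 78.2°, cos 78.2°) = (-0.97887, 0.20450). N is at the origin and U lies 21.5 along u from N, so U = 21.5·u = (4.3967, 21.046). Tangency of A1 to both parallel lines with radius 4.2 puts S and G at N ± 4.2·n: S = (-4.1112, 0.85888), G = (4.1112, -0.85888). Equal radii place D and A the same way about U: D = U + 4.2·n = (0.28542, 21.905), A = U − 4.2·n = (8.5079, 20.187). Then cos ∠NSA = SN·SA / (|SN||SA|), giving 68.660°.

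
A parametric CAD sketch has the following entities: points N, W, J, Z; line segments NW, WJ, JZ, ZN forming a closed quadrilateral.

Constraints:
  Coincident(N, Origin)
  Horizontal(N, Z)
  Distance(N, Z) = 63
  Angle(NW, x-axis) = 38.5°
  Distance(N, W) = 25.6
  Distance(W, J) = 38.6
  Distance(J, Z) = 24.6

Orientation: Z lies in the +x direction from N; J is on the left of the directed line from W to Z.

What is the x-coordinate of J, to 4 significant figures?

57.77

Checks: |WJ| = 38.60 ✓; |JZ| = 24.60 ✓.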